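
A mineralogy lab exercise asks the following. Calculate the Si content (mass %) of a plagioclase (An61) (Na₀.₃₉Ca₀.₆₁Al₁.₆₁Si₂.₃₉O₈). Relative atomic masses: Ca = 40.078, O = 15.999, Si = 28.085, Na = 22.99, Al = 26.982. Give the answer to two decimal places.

24.68 mass %

M(Na₀.₃₉Ca₀.₆₁Al₁.₆₁Si₂.₃₉O₈) = 271.970 g/mol.
Si contributes 2.39 × 28.085 = 67.123 g per mole.
67.123/271.970 = 0.2468 → 24.68%.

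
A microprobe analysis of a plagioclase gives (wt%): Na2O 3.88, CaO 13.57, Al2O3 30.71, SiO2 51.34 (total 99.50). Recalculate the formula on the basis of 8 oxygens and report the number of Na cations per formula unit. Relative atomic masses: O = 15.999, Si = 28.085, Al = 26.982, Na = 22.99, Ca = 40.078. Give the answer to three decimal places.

0.343 Na apfu

Na2O: 3.88/61.979 = 0.06260 mol → 0.12520 mol Na, 0.06260 mol O.
CaO: 13.57/56.077 = 0.24199 mol → 0.24199 mol Ca, 0.24199 mol O.
Al2O3: 30.71/101.961 = 0.30119 mol → 0.60238 mol Al, 0.90357 mol O.
SiO2: 51.34/60.083 = 0.85448 mol → 0.85448 mol Si, 1.70896 mol O.
Total oxygen = 2.91712 mol. Normalization factor = 8/2.91712 = 2.74243.
Na per 8 O = 0.12520 × 2.74243 = 0.343.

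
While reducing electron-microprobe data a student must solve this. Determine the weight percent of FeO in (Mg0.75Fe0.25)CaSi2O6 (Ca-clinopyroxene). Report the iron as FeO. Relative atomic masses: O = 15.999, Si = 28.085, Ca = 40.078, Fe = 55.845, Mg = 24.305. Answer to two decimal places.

8.00 wt%

M((Mg0.75Fe0.25)CaSi2O6) = 224.432 g/mol; M(FeO) = 71.844 g/mol.
Moles FeO per formula unit = 0.25 Fe ÷ 1 = 0.2500.
FeO fraction = (0.2500 × 71.844) / 224.432 = 17.961/224.432 = 0.0800.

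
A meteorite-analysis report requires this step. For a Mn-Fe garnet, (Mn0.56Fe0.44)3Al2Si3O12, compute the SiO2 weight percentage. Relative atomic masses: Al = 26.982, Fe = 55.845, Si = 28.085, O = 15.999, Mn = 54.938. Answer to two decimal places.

36.32 wt%

Molar mass of (Mn0.56Fe0.44)3Al2Si3O12 = 1.68×54.938 + 1.32×55.845 + 2×26.982 + 3×28.085 + 12×15.999 = 496.218 g/mol.
Each formula unit contains 3 Si, equivalent to 3/1 = 3.0000 mol SiO2.
M(SiO2) = 1×28.085 + 2×15.999 = 60.083 g/mol.
Mass of SiO2 per formula unit = 3.0000 × 60.083 = 180.249 g.
SiO2 wt% = 180.249 / 496.218 × 100 = 36.32%.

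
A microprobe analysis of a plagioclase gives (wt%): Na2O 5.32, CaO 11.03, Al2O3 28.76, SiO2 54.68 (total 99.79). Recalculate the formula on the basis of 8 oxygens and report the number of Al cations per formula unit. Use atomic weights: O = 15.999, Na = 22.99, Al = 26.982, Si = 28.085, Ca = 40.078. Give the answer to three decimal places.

5.32 wt% Na2O ÷ 61.979 g/mol = 0.08584 mol, giving 0.17168 Na and 0.08584 O.
11.03 wt% CaO ÷ 56.077 g/mol = 0.19669 mol, giving 0.19669 Ca and 0.19669 O.
28.76 wt% Al2O3 ÷ 101.961 g/mol = 0.28207 mol, giving 0.56414 Al and 0.84621 O.
54.68 wt% SiO2 ÷ 60.083 g/mol = 0.91007 mol, giving 0.91007 Si and 1.82014 O.
Oxygen sums to 2.94888; scaling by 8/2.94888 = 2.71289 puts the formula on 8 O.
Al: 0.56414 × 2.71289 = 1.530 atoms per formula unit.

1.530 Al apfu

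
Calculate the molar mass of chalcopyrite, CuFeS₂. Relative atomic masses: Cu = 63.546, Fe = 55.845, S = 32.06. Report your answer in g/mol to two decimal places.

M = 1*63.546 + 1*55.845 + 2*32.06

183.51 g/mol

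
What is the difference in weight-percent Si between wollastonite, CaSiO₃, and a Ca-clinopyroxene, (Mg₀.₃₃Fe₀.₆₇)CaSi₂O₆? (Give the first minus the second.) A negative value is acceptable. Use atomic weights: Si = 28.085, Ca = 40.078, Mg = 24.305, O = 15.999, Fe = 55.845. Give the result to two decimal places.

First mineral: 28.085 g Si in 116.160 g formula = 24.18 wt% Si.
Second mineral: 56.170 g Si in 237.679 g formula = 23.63 wt% Si.
24.18% − 23.63% gives a difference of 0.55 percentage points.

0.55 percentage points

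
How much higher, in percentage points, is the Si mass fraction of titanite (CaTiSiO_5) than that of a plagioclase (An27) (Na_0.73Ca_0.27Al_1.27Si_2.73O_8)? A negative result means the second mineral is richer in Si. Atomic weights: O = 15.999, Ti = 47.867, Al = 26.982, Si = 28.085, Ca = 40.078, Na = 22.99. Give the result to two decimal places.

-14.44 percentage points

M(CaTiSiO_5) = 196.025 g/mol, so wt% Si = 28.085/196.025 × 100 = 14.33%.
M(Na_0.73Ca_0.27Al_1.27Si_2.73O_8) = 266.535 g/mol, so wt% Si = 76.672/266.535 × 100 = 28.77%.
14.33 − 28.77 = -14.44 pp.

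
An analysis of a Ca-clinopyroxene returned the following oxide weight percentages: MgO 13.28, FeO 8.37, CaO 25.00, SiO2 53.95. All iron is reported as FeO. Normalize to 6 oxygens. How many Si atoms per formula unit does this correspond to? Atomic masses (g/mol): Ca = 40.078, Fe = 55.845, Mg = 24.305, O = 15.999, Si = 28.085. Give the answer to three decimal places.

2.005 Si apfu

13.28 wt% MgO ÷ 40.304 g/mol = 0.32950 mol, giving 0.32950 Mg and 0.32950 O.
8.37 wt% FeO ÷ 71.844 g/mol = 0.11650 mol, giving 0.11650 Fe and 0.11650 O.
25.00 wt% CaO ÷ 56.077 g/mol = 0.44582 mol, giving 0.44582 Ca and 0.44582 O.
53.95 wt% SiO2 ÷ 60.083 g/mol = 0.89792 mol, giving 0.89792 Si and 1.79584 O.
Oxygen sums to 2.68766; scaling by 6/2.68766 = 2.23243 puts the formula on 6 O.
Si: 0.89792 × 2.23243 = 2.005 atoms per formula unit.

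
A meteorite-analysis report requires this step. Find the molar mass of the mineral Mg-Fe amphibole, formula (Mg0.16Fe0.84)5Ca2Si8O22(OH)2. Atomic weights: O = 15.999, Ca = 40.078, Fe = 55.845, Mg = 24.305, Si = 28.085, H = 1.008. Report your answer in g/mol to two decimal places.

944.82 g/mol

M = 0.80*24.305 + 4.20*55.845 + 2*40.078 + 8*28.085 + 24*15.999 + 2*1.008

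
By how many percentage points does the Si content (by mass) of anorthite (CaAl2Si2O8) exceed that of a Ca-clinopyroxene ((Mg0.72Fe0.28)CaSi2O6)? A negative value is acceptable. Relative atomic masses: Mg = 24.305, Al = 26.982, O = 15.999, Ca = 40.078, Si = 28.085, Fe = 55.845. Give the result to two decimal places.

First mineral: 56.170 g Si in 278.204 g formula = 20.19 wt% Si.
Second mineral: 56.170 g Si in 225.378 g formula = 24.92 wt% Si.
20.19% − 24.92% gives a difference of -4.73 percentage points.

-4.73 percentage points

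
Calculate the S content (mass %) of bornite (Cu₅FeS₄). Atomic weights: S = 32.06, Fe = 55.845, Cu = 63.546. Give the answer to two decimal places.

Molar mass of Cu₅FeS₄: 5·63.546 + 1·55.845 + 4·32.06 = 501.815 g/mol.
Mass of S per formula unit: 4 × 32.06 = 128.240 g.
Weight fraction S = 128.240 / 501.815 = 0.2556.

25.56 mass %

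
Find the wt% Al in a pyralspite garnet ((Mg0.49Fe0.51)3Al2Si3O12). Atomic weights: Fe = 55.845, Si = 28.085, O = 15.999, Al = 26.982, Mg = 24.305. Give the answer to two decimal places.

11.96 weight percent

M((Mg0.49Fe0.51)3Al2Si3O12) = 451.378 g/mol.
Al contributes 2 × 26.982 = 53.964 g per mole.
53.964/451.378 = 0.1196 → 11.96%.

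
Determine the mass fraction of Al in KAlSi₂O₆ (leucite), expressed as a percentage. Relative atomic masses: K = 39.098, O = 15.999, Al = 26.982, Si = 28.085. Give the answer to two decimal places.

M(KAlSi₂O₆) = 218.244 g/mol.
Al contributes 1 × 26.982 = 26.982 g per mole.
26.982/218.244 = 0.1236 → 12.36%.

12.36 mass %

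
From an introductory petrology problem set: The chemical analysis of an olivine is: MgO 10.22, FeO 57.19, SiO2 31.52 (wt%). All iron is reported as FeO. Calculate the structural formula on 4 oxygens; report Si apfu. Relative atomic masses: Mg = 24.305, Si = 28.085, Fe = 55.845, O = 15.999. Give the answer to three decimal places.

MgO (M=40.304): mol = 0.25357; Mg = 0.25357, O = 0.25357.
FeO (M=71.844): mol = 0.79603; Fe = 0.79603, O = 0.79603.
SiO2 (M=60.083): mol = 0.52461; Si = 0.52461, O = 1.04922.
ΣO = 2.09882; factor = 4/ΣO = 1.90583.
Si apfu = 0.52461 × 1.90583 = 1.000.

1.000 Si apfu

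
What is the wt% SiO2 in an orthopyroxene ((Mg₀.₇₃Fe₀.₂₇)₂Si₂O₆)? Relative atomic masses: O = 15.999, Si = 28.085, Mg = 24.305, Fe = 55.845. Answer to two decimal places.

Molar mass of (Mg₀.₇₃Fe₀.₂₇)₂Si₂O₆ = 1.46·24.305 + 0.54·55.845 + 2·28.085 + 6·15.999 = 217.806 g/mol.
Each formula unit contains 2 Si, equivalent to 2/1 = 2.0000 mol SiO2.
M(SiO2) = 1×28.085 + 2×15.999 = 60.083 g/mol.
Mass of SiO2 per formula unit = 2.0000 × 60.083 = 120.166 g.
SiO2 wt% = 120.166 / 217.806 × 100 = 55.17%.

55.17 wt%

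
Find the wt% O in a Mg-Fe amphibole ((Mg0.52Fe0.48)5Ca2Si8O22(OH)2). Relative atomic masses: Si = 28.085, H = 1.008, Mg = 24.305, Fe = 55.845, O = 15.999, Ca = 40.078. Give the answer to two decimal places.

M((Mg0.52Fe0.48)5Ca2Si8O22(OH)2) = 888.049 g/mol.
O contributes 24 × 15.999 = 383.976 g per mole.
383.976/888.049 = 0.4324 → 43.24%.

43.24 weight percent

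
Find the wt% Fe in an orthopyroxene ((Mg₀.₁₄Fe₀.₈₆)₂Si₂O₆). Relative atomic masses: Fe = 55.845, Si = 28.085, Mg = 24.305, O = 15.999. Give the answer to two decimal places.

Molar mass of (Mg₀.₁₄Fe₀.₈₆)₂Si₂O₆: 0.28*24.305 + 1.72*55.845 + 2*28.085 + 6*15.999 = 255.023 g/mol.
Mass of Fe per formula unit: 1.72 × 55.845 = 96.053 g.
Weight fraction Fe = 96.053 / 255.023 = 0.3766.

37.66 wt%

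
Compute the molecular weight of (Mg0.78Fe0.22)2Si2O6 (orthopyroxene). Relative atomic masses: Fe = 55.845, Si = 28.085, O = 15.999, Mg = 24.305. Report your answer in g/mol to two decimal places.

The formula mass is the sum 1.56×24.305 + 0.44×55.845 + 2×28.085 + 6×15.999.

214.65 g/mol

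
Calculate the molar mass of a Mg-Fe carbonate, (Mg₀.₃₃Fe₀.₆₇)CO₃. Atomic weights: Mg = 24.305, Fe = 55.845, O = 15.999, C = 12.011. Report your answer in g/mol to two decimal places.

M = 0.33*24.305 + 0.67*55.845 + 1*12.011 + 3*15.999

105.44 g/mol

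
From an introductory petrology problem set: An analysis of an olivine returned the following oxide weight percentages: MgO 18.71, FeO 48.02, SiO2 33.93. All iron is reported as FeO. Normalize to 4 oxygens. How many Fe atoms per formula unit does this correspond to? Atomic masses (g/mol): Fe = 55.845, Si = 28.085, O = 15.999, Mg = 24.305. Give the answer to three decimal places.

1.182 Fe apfu

MgO (M=40.304): mol = 0.46422; Mg = 0.46422, O = 0.46422.
FeO (M=71.844): mol = 0.66839; Fe = 0.66839, O = 0.66839.
SiO2 (M=60.083): mol = 0.56472; Si = 0.56472, O = 1.12944.
ΣO = 2.26205; factor = 4/ΣO = 1.76831.
Fe apfu = 0.66839 × 1.76831 = 1.182.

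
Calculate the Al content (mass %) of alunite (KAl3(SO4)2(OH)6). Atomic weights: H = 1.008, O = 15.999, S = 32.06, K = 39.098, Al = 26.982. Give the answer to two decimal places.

Molar mass of KAl3(SO4)2(OH)6: 1*39.098 + 3*26.982 + 2*32.06 + 14*15.999 + 6*1.008 = 414.198 g/mol.
Mass of Al per formula unit: 3 × 26.982 = 80.946 g.
Weight fraction Al = 80.946 / 414.198 = 0.1954.

19.54 mass %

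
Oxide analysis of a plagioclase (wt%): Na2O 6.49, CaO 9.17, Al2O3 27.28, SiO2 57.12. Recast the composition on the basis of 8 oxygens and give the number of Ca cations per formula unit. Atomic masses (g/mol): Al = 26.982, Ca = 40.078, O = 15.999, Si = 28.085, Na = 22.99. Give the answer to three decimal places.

0.440 Ca apfu

6.49 wt% Na2O ÷ 61.979 g/mol = 0.10471 mol, giving 0.20942 Na and 0.10471 O.
9.17 wt% CaO ÷ 56.077 g/mol = 0.16353 mol, giving 0.16353 Ca and 0.16353 O.
27.28 wt% Al2O3 ÷ 101.961 g/mol = 0.26755 mol, giving 0.53510 Al and 0.80265 O.
57.12 wt% SiO2 ÷ 60.083 g/mol = 0.95068 mol, giving 0.95068 Si and 1.90136 O.
Oxygen sums to 2.97225; scaling by 8/2.97225 = 2.69156 puts the formula on 8 O.
Ca: 0.16353 × 2.69156 = 0.440 atoms per formula unit.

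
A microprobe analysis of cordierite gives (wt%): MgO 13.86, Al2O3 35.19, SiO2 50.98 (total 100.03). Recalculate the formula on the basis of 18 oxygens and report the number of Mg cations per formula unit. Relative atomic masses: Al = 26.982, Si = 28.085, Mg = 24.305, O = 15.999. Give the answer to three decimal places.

2.012 Mg apfu

MgO: 13.86/40.304 = 0.34389 mol → 0.34389 mol Mg, 0.34389 mol O.
Al2O3: 35.19/101.961 = 0.34513 mol → 0.69026 mol Al, 1.03539 mol O.
SiO2: 50.98/60.083 = 0.84849 mol → 0.84849 mol Si, 1.69698 mol O.
Total oxygen = 3.07626 mol. Normalization factor = 18/3.07626 = 5.85126.
Mg per 18 O = 0.34389 × 5.85126 = 2.012.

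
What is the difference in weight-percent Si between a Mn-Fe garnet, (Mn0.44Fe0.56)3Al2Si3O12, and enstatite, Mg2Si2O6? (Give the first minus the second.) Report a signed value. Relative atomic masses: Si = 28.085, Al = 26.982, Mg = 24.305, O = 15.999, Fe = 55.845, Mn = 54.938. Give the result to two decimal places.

-11.01 percentage points

Si in (Mn0.44Fe0.56)3Al2Si3O12: molar mass 496.545 g/mol; 3×28.085 = 84.255 g → 16.97 wt%.
Si in Mg2Si2O6: molar mass 200.774 g/mol; 2×28.085 = 56.170 g → 27.98 wt%.
Difference = 16.97 − 27.98 = -11.01 percentage points.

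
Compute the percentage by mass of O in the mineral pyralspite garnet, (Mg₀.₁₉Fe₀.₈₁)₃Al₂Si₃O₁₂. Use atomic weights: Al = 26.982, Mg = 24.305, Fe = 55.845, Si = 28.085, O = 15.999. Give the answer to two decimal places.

Formula mass = 0.57×24.305 + 2.43×55.845 + 2×26.982 + 3×28.085 + 12×15.999 = 479.764 g/mol, of which 191.988 g is O.
So O makes up 191.988/479.764 = 0.4002 of the mass, i.e. 40.02%.

40.02 wt%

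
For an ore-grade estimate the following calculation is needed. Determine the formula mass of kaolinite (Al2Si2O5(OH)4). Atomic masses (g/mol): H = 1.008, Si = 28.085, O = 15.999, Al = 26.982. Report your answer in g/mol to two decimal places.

258.16 g/mol

M = 2×26.982 + 2×28.085 + 9×15.999 + 4×1.008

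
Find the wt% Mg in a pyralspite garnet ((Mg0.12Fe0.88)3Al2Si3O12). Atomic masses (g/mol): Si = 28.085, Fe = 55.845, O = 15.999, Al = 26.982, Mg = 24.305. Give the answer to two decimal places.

M((Mg0.12Fe0.88)3Al2Si3O12) = 486.388 g/mol.
Mg contributes 0.36 × 24.305 = 8.750 g per mole.
8.750/486.388 = 0.0180 → 1.80%.

1.80 mass %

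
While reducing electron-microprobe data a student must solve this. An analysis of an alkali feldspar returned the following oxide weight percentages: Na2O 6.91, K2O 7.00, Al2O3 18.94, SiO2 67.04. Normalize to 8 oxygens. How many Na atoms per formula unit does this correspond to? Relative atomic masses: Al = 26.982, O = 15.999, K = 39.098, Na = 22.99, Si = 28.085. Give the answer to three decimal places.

6.91 wt% Na2O ÷ 61.979 g/mol = 0.11149 mol, giving 0.22298 Na and 0.11149 O.
7.00 wt% K2O ÷ 94.195 g/mol = 0.07431 mol, giving 0.14862 K and 0.07431 O.
18.94 wt% Al2O3 ÷ 101.961 g/mol = 0.18576 mol, giving 0.37152 Al and 0.55728 O.
67.04 wt% SiO2 ÷ 60.083 g/mol = 1.11579 mol, giving 1.11579 Si and 2.23158 O.
Oxygen sums to 2.97466; scaling by 8/2.97466 = 2.68938 puts the formula on 8 O.
Na: 0.22298 × 2.68938 = 0.600 atoms per formula unit.

0.600 Na apfu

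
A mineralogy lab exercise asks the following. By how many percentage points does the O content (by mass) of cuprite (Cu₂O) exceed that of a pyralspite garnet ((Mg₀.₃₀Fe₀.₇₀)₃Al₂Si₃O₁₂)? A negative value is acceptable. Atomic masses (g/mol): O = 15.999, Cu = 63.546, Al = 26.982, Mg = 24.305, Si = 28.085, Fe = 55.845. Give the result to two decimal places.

-29.72 percentage points

O in Cu₂O: molar mass 143.091 g/mol; 1×15.999 = 15.999 g → 11.18 wt%.
O in (Mg₀.₃₀Fe₀.₇₀)₃Al₂Si₃O₁₂: molar mass 469.356 g/mol; 12×15.999 = 191.988 g → 40.90 wt%.
Difference = 11.18 − 40.90 = -29.72 percentage points.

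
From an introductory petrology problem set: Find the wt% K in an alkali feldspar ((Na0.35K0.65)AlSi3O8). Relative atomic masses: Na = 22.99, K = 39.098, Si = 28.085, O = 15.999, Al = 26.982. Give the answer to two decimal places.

Formula mass = 0.35·22.99 + 0.65·39.098 + 1·26.982 + 3·28.085 + 8·15.999 = 272.689 g/mol, of which 25.414 g is K.
So K makes up 25.414/272.689 = 0.0932 of the mass, i.e. 9.32%.

9.32 mass %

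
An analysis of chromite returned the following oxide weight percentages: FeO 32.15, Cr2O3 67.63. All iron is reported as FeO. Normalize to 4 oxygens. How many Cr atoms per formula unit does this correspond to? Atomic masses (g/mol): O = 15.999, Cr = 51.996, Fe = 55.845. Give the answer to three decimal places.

32.15 wt% FeO ÷ 71.844 g/mol = 0.44750 mol, giving 0.44750 Fe and 0.44750 O.
67.63 wt% Cr2O3 ÷ 151.989 g/mol = 0.44497 mol, giving 0.88994 Cr and 1.33491 O.
Oxygen sums to 1.78241; scaling by 4/1.78241 = 2.24415 puts the formula on 4 O.
Cr: 0.88994 × 2.24415 = 1.997 atoms per formula unit.

1.997 Cr apfu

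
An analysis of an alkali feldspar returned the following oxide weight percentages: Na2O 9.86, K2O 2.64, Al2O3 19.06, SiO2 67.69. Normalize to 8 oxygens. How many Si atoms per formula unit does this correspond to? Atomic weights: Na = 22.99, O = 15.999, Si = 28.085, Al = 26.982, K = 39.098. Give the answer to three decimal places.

Na2O: 9.86/61.979 = 0.15909 mol → 0.31818 mol Na, 0.15909 mol O.
K2O: 2.64/94.195 = 0.02803 mol → 0.05606 mol K, 0.02803 mol O.
Al2O3: 19.06/101.961 = 0.18693 mol → 0.37386 mol Al, 0.56079 mol O.
SiO2: 67.69/60.083 = 1.12661 mol → 1.12661 mol Si, 2.25322 mol O.
Total oxygen = 3.00113 mol. Normalization factor = 8/3.00113 = 2.66566.
Si per 8 O = 1.12661 × 2.66566 = 3.003.

3.003 Si apfu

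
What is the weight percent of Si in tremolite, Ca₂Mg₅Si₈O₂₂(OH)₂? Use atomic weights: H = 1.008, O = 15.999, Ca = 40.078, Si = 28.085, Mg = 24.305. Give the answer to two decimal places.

27.66 wt%

M(Ca₂Mg₅Si₈O₂₂(OH)₂) = 812.353 g/mol.
Si contributes 8 × 28.085 = 224.680 g per mole.
224.680/812.353 = 0.2766 → 27.66%.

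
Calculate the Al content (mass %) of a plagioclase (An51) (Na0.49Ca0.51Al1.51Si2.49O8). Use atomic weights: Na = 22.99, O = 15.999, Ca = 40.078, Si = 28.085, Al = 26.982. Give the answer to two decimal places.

15.07 mass %

M(Na0.49Ca0.51Al1.51Si2.49O8) = 270.371 g/mol.
Al contributes 1.51 × 26.982 = 40.743 g per mole.
40.743/270.371 = 0.1507 → 15.07%.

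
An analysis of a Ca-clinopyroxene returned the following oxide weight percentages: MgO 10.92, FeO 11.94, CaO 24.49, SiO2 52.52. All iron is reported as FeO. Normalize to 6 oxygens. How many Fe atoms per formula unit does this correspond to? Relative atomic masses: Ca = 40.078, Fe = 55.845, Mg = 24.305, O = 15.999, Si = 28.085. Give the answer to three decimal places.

10.92 wt% MgO ÷ 40.304 g/mol = 0.27094 mol, giving 0.27094 Mg and 0.27094 O.
11.94 wt% FeO ÷ 71.844 g/mol = 0.16619 mol, giving 0.16619 Fe and 0.16619 O.
24.49 wt% CaO ÷ 56.077 g/mol = 0.43672 mol, giving 0.43672 Ca and 0.43672 O.
52.52 wt% SiO2 ÷ 60.083 g/mol = 0.87412 mol, giving 0.87412 Si and 1.74824 O.
Oxygen sums to 2.62209; scaling by 6/2.62209 = 2.28825 puts the formula on 6 O.
Fe: 0.16619 × 2.28825 = 0.380 atoms per formula unit.

0.380 Fe apfu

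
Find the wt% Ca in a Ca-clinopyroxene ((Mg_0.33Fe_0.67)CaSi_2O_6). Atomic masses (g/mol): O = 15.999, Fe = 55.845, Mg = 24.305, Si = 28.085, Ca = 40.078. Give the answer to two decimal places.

M((Mg_0.33Fe_0.67)CaSi_2O_6) = 237.679 g/mol.
Ca contributes 1 × 40.078 = 40.078 g per mole.
40.078/237.679 = 0.1686 → 16.86%.

16.86 wt%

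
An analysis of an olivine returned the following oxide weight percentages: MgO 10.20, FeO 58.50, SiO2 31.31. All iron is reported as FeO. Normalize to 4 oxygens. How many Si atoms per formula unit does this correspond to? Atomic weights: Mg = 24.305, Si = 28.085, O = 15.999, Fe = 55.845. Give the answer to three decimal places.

MgO (M=40.304): mol = 0.25308; Mg = 0.25308, O = 0.25308.
FeO (M=71.844): mol = 0.81426; Fe = 0.81426, O = 0.81426.
SiO2 (M=60.083): mol = 0.52111; Si = 0.52111, O = 1.04222.
ΣO = 2.10956; factor = 4/ΣO = 1.89613.
Si apfu = 0.52111 × 1.89613 = 0.988.

0.988 Si apfu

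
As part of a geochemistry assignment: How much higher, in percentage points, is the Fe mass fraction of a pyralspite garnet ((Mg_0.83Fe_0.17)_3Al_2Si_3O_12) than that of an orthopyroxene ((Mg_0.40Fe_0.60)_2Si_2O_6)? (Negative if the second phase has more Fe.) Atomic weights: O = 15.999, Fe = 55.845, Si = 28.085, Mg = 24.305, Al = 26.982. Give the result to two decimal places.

Fe in (Mg_0.83Fe_0.17)_3Al_2Si_3O_12: molar mass 419.207 g/mol; 0.51×55.845 = 28.481 g → 6.79 wt%.
Fe in (Mg_0.40Fe_0.60)_2Si_2O_6: molar mass 238.622 g/mol; 1.20×55.845 = 67.014 g → 28.08 wt%.
Difference = 6.79 − 28.08 = -21.29 percentage points.

-21.29 percentage points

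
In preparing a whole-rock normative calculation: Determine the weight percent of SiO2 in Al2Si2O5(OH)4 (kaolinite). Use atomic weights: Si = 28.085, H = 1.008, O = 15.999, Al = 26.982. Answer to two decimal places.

Formula mass = 258.157 g/mol.
2 Si → 2.0000 mol SiO2 per formula unit; M(SiO2) = 60.083, so SiO2 mass = 120.166 g.
120.166/258.157 × 100 = 46.55 wt%.

46.55 wt%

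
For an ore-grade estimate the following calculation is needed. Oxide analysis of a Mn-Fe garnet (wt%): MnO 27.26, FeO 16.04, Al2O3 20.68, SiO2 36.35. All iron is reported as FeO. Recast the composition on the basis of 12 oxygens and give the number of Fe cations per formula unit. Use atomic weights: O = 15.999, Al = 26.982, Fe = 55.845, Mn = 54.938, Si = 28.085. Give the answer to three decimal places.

MnO: 27.26/70.937 = 0.38428 mol → 0.38428 mol Mn, 0.38428 mol O.
FeO: 16.04/71.844 = 0.22326 mol → 0.22326 mol Fe, 0.22326 mol O.
Al2O3: 20.68/101.961 = 0.20282 mol → 0.40564 mol Al, 0.60846 mol O.
SiO2: 36.35/60.083 = 0.60500 mol → 0.60500 mol Si, 1.21000 mol O.
Total oxygen = 2.42600 mol. Normalization factor = 12/2.42600 = 4.94641.
Fe per 12 O = 0.22326 × 4.94641 = 1.104.

1.104 Fe apfu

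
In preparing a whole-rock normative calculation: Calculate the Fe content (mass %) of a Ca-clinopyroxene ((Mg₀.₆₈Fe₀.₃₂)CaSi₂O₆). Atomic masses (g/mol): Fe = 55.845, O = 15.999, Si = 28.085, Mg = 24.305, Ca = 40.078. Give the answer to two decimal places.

7.88 mass %

Molar mass of (Mg₀.₆₈Fe₀.₃₂)CaSi₂O₆: 0.68×24.305 + 0.32×55.845 + 1×40.078 + 2×28.085 + 6×15.999 = 226.640 g/mol.
Mass of Fe per formula unit: 0.32 × 55.845 = 17.870 g.
Weight fraction Fe = 17.870 / 226.640 = 0.0788.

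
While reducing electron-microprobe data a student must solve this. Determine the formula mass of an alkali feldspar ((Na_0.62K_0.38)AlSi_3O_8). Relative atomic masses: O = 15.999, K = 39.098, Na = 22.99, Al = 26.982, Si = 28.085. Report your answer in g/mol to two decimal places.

268.34 g/mol

The formula mass is the sum 0.62·22.99 + 0.38·39.098 + 1·26.982 + 3·28.085 + 8·15.999.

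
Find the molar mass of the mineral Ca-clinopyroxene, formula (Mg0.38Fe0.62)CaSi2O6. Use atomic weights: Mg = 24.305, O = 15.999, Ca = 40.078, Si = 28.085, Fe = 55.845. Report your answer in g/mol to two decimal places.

The formula mass is the sum 0.38·24.305 + 0.62·55.845 + 1·40.078 + 2·28.085 + 6·15.999.

236.10 g/mol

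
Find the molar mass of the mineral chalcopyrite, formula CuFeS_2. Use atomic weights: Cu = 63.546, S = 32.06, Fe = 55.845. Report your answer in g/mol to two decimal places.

183.51 g/mol

M = 1*63.546 + 1*55.845 + 2*32.06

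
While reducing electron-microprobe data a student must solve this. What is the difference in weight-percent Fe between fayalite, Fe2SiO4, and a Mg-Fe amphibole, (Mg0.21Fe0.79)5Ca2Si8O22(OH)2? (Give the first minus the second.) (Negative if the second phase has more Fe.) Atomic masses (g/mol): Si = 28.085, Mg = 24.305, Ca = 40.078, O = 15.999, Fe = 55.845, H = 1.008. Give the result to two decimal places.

31.27 percentage points

Fe in Fe2SiO4: molar mass 203.771 g/mol; 2×55.845 = 111.690 g → 54.81 wt%.
Fe in (Mg0.21Fe0.79)5Ca2Si8O22(OH)2: molar mass 936.936 g/mol; 3.95×55.845 = 220.588 g → 23.54 wt%.
Difference = 54.81 − 23.54 = 31.27 percentage points.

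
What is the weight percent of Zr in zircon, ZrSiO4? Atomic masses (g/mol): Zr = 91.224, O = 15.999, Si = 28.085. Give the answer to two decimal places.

M(ZrSiO4) = 183.305 g/mol.
Zr contributes 1 × 91.224 = 91.224 g per mole.
91.224/183.305 = 0.4977 → 49.77%.

49.77 weight percent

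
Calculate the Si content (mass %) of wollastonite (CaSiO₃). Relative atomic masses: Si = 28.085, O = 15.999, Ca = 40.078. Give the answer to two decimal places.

24.18 mass %

Molar mass of CaSiO₃: 1*40.078 + 1*28.085 + 3*15.999 = 116.160 g/mol.
Mass of Si per formula unit: 1 × 28.085 = 28.085 g.
Weight fraction Si = 28.085 / 116.160 = 0.2418.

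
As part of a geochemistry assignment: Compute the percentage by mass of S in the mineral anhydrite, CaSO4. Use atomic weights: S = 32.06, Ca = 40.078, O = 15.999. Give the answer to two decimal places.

23.55 wt%

Formula mass = 1·40.078 + 1·32.06 + 4·15.999 = 136.134 g/mol, of which 32.060 g is S.
So S makes up 32.060/136.134 = 0.2355 of the mass, i.e. 23.55%.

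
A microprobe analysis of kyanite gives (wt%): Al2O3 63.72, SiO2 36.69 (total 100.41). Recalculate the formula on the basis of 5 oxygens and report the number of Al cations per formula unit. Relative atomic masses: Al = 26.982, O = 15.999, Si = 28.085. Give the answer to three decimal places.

63.72 wt% Al2O3 ÷ 101.961 g/mol = 0.62494 mol, giving 1.24988 Al and 1.87482 O.
36.69 wt% SiO2 ÷ 60.083 g/mol = 0.61066 mol, giving 0.61066 Si and 1.22132 O.
Oxygen sums to 3.09614; scaling by 5/3.09614 = 1.61491 puts the formula on 5 O.
Al: 1.24988 × 1.61491 = 2.018 atoms per formula unit.

2.018 Al apfu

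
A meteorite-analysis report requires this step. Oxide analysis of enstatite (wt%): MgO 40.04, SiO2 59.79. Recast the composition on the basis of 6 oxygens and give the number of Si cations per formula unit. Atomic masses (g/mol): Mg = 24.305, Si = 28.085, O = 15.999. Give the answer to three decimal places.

MgO (M=40.304): mol = 0.99345; Mg = 0.99345, O = 0.99345.
SiO2 (M=60.083): mol = 0.99512; Si = 0.99512, O = 1.99024.
ΣO = 2.98369; factor = 6/ΣO = 2.01093.
Si apfu = 0.99512 × 2.01093 = 2.001.

2.001 Si apfu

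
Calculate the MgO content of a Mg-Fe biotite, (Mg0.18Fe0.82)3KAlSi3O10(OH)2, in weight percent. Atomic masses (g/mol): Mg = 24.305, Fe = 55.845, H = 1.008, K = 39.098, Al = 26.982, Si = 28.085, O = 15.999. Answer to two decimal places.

M((Mg0.18Fe0.82)3KAlSi3O10(OH)2) = 494.842 g/mol; M(MgO) = 40.304 g/mol.
Moles MgO per formula unit = 0.54 Mg ÷ 1 = 0.5400.
MgO fraction = (0.5400 × 40.304) / 494.842 = 21.764/494.842 = 0.0440.

4.40 wt%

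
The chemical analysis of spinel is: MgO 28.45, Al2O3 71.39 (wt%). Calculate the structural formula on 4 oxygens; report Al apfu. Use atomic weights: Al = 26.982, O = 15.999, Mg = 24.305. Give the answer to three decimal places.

MgO: 28.45/40.304 = 0.70589 mol → 0.70589 mol Mg, 0.70589 mol O.
Al2O3: 71.39/101.961 = 0.70017 mol → 1.40034 mol Al, 2.10051 mol O.
Total oxygen = 2.80640 mol. Normalization factor = 4/2.80640 = 1.42531.
Al per 4 O = 1.40034 × 1.42531 = 1.996.

1.996 Al apfu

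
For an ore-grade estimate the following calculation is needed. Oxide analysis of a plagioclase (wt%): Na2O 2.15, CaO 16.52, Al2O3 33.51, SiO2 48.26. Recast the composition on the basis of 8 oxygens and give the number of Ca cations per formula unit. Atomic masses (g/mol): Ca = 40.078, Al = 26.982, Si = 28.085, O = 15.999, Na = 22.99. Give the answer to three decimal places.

2.15 wt% Na2O ÷ 61.979 g/mol = 0.03469 mol, giving 0.06938 Na and 0.03469 O.
16.52 wt% CaO ÷ 56.077 g/mol = 0.29459 mol, giving 0.29459 Ca and 0.29459 O.
33.51 wt% Al2O3 ÷ 101.961 g/mol = 0.32866 mol, giving 0.65732 Al and 0.98598 O.
48.26 wt% SiO2 ÷ 60.083 g/mol = 0.80322 mol, giving 0.80322 Si and 1.60644 O.
Oxygen sums to 2.92170; scaling by 8/2.92170 = 2.73813 puts the formula on 8 O.
Ca: 0.29459 × 2.73813 = 0.807 atoms per formula unit.

0.807 Ca apfu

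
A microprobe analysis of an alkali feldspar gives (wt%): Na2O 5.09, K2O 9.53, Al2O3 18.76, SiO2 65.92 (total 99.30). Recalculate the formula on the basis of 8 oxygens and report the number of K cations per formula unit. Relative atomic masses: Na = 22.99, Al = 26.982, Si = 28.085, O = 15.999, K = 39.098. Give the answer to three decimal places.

Na2O (M=61.979): mol = 0.08212; Na = 0.16424, O = 0.08212.
K2O (M=94.195): mol = 0.10117; K = 0.20234, O = 0.10117.
Al2O3 (M=101.961): mol = 0.18399; Al = 0.36798, O = 0.55197.
SiO2 (M=60.083): mol = 1.09715; Si = 1.09715, O = 2.19430.
ΣO = 2.92956; factor = 8/ΣO = 2.73079.
K apfu = 0.20234 × 2.73079 = 0.553.

0.553 K apfu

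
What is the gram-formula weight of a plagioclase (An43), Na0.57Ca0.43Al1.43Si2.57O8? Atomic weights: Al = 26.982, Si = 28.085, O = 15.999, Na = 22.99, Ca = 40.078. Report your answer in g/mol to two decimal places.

269.09 g/mol

M = 0.57(22.99) + 0.43(40.078) + 1.43(26.982) + 2.57(28.085) + 8(15.999)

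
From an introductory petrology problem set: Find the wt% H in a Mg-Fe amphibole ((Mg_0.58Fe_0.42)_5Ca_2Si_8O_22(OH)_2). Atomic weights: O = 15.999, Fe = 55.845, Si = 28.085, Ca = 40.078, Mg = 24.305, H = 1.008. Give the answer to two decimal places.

0.23 weight percent

M((Mg_0.58Fe_0.42)_5Ca_2Si_8O_22(OH)_2) = 878.587 g/mol.
H contributes 2 × 1.008 = 2.016 g per mole.
2.016/878.587 = 0.0023 → 0.23%.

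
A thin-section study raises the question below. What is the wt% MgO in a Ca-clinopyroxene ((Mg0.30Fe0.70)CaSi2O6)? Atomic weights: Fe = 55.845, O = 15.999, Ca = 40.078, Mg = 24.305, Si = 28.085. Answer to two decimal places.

5.07 wt%

Formula mass = 238.625 g/mol.
0.30 Mg → 0.3000 mol MgO per formula unit; M(MgO) = 40.304, so MgO mass = 12.091 g.
12.091/238.625 × 100 = 5.07 wt%.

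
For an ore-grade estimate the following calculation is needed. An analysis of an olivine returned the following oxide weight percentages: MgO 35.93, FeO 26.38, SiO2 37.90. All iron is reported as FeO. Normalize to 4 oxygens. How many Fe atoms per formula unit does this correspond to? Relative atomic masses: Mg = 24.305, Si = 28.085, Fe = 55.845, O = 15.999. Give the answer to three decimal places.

0.583 Fe apfu

MgO (M=40.304): mol = 0.89147; Mg = 0.89147, O = 0.89147.
FeO (M=71.844): mol = 0.36718; Fe = 0.36718, O = 0.36718.
SiO2 (M=60.083): mol = 0.63079; Si = 0.63079, O = 1.26158.
ΣO = 2.52023; factor = 4/ΣO = 1.58716.
Fe apfu = 0.36718 × 1.58716 = 0.583.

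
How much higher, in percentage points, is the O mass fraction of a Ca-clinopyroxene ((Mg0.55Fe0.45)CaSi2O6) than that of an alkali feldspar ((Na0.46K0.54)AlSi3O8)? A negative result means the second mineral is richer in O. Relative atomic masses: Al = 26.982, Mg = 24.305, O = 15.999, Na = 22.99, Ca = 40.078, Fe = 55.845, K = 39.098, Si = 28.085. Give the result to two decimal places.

-5.64 percentage points

O in (Mg0.55Fe0.45)CaSi2O6: molar mass 230.740 g/mol; 6×15.999 = 95.994 g → 41.60 wt%.
O in (Na0.46K0.54)AlSi3O8: molar mass 270.917 g/mol; 8×15.999 = 127.992 g → 47.24 wt%.
Difference = 41.60 − 47.24 = -5.64 percentage points.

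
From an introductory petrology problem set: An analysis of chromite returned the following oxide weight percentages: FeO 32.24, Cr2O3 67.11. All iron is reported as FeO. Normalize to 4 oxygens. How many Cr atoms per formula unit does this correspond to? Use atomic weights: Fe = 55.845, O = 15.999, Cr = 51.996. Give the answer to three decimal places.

32.24 wt% FeO ÷ 71.844 g/mol = 0.44875 mol, giving 0.44875 Fe and 0.44875 O.
67.11 wt% Cr2O3 ÷ 151.989 g/mol = 0.44155 mol, giving 0.88310 Cr and 1.32465 O.
Oxygen sums to 1.77340; scaling by 4/1.77340 = 2.25555 puts the formula on 4 O.
Cr: 0.88310 × 2.25555 = 1.992 atoms per formula unit.

1.992 Cr apfu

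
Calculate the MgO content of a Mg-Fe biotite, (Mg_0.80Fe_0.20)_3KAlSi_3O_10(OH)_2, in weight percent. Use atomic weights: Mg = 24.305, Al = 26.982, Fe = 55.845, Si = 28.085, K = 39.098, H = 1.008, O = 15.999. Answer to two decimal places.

22.18 wt%

Formula mass = 436.178 g/mol.
2.40 Mg → 2.4000 mol MgO per formula unit; M(MgO) = 40.304, so MgO mass = 96.730 g.
96.730/436.178 × 100 = 22.18 wt%.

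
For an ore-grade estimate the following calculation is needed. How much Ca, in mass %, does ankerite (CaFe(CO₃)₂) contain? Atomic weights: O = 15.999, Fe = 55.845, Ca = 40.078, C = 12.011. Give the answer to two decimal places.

18.56 mass %

M(CaFe(CO₃)₂) = 215.939 g/mol.
Ca contributes 1 × 40.078 = 40.078 g per mole.
40.078/215.939 = 0.1856 → 18.56%.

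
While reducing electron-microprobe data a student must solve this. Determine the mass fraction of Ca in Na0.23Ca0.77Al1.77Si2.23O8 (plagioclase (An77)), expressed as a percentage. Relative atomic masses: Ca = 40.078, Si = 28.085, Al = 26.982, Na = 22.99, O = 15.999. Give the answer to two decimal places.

Formula mass = 0.23*22.99 + 0.77*40.078 + 1.77*26.982 + 2.23*28.085 + 8*15.999 = 274.527 g/mol, of which 30.860 g is Ca.
So Ca makes up 30.860/274.527 = 0.1124 of the mass, i.e. 11.24%.

11.24 mass %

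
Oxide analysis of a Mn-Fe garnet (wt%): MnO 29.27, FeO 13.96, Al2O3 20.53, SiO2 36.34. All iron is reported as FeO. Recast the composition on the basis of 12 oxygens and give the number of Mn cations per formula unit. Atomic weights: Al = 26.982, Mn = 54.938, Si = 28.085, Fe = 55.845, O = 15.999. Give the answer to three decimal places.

29.27 wt% MnO ÷ 70.937 g/mol = 0.41262 mol, giving 0.41262 Mn and 0.41262 O.
13.96 wt% FeO ÷ 71.844 g/mol = 0.19431 mol, giving 0.19431 Fe and 0.19431 O.
20.53 wt% Al2O3 ÷ 101.961 g/mol = 0.20135 mol, giving 0.40270 Al and 0.60405 O.
36.34 wt% SiO2 ÷ 60.083 g/mol = 0.60483 mol, giving 0.60483 Si and 1.20966 O.
Oxygen sums to 2.42064; scaling by 12/2.42064 = 4.95737 puts the formula on 12 O.
Mn: 0.41262 × 4.95737 = 2.046 atoms per formula unit.

2.046 Mn apfu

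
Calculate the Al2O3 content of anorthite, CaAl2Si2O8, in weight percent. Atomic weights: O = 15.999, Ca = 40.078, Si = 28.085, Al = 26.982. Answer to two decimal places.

36.65 wt%

Formula mass = 278.204 g/mol.
2 Al → 1.0000 mol Al2O3 per formula unit; M(Al2O3) = 101.961, so Al2O3 mass = 101.961 g.
101.961/278.204 × 100 = 36.65 wt%.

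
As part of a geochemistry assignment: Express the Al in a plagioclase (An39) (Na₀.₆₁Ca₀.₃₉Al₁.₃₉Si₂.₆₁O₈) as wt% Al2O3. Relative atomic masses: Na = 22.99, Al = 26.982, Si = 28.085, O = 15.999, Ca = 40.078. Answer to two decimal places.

M(Na₀.₆₁Ca₀.₃₉Al₁.₃₉Si₂.₆₁O₈) = 268.453 g/mol; M(Al2O3) = 101.961 g/mol.
Moles Al2O3 per formula unit = 1.39 Al ÷ 2 = 0.6950.
Al2O3 fraction = (0.6950 × 101.961) / 268.453 = 70.863/268.453 = 0.2640.

26.40 wt%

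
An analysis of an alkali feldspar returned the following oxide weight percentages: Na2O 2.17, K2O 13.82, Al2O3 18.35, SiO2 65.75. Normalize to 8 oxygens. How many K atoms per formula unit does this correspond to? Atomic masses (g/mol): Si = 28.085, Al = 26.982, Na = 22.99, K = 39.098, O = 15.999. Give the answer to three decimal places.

Na2O: 2.17/61.979 = 0.03501 mol → 0.07002 mol Na, 0.03501 mol O.
K2O: 13.82/94.195 = 0.14672 mol → 0.29344 mol K, 0.14672 mol O.
Al2O3: 18.35/101.961 = 0.17997 mol → 0.35994 mol Al, 0.53991 mol O.
SiO2: 65.75/60.083 = 1.09432 mol → 1.09432 mol Si, 2.18864 mol O.
Total oxygen = 2.91028 mol. Normalization factor = 8/2.91028 = 2.74888.
K per 8 O = 0.29344 × 2.74888 = 0.807.

0.807 K apfu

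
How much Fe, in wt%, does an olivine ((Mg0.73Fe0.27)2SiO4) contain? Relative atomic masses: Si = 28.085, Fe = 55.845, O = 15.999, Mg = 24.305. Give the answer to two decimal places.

19.12 wt%

M((Mg0.73Fe0.27)2SiO4) = 157.723 g/mol.
Fe contributes 0.54 × 55.845 = 30.156 g per mole.
30.156/157.723 = 0.1912 → 19.12%.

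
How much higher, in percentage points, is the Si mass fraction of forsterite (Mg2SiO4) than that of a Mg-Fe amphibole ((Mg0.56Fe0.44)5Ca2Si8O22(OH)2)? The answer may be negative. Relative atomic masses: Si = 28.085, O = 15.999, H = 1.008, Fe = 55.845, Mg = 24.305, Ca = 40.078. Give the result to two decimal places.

-5.52 percentage points

First mineral: 28.085 g Si in 140.691 g formula = 19.96 wt% Si.
Second mineral: 224.680 g Si in 881.741 g formula = 25.48 wt% Si.
19.96% − 25.48% gives a difference of -5.52 percentage points.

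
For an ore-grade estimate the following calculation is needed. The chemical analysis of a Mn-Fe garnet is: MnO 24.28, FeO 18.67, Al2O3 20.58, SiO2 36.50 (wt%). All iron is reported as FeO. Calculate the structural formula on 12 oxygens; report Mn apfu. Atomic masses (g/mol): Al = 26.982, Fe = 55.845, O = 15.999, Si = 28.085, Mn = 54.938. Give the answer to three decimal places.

MnO (M=70.937): mol = 0.34228; Mn = 0.34228, O = 0.34228.
FeO (M=71.844): mol = 0.25987; Fe = 0.25987, O = 0.25987.
Al2O3 (M=101.961): mol = 0.20184; Al = 0.40368, O = 0.60552.
SiO2 (M=60.083): mol = 0.60749; Si = 0.60749, O = 1.21498.
ΣO = 2.42265; factor = 12/ΣO = 4.95325.
Mn apfu = 0.34228 × 4.95325 = 1.695.

1.695 Mn apfu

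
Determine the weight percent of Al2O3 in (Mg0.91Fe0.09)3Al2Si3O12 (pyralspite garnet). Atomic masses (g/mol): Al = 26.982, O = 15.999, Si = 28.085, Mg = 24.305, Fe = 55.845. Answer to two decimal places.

24.77 wt%

Formula mass = 411.638 g/mol.
2 Al → 1.0000 mol Al2O3 per formula unit; M(Al2O3) = 101.961, so Al2O3 mass = 101.961 g.
101.961/411.638 × 100 = 24.77 wt%.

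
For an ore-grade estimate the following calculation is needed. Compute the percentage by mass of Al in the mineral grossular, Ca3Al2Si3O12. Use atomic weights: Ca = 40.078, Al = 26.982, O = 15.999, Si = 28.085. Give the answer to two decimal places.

M(Ca3Al2Si3O12) = 450.441 g/mol.
Al contributes 2 × 26.982 = 53.964 g per mole.
53.964/450.441 = 0.1198 → 11.98%.

11.98 wt%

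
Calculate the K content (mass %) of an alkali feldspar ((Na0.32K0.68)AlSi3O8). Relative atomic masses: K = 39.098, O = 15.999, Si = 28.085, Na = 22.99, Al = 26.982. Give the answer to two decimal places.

M((Na0.32K0.68)AlSi3O8) = 273.172 g/mol.
K contributes 0.68 × 39.098 = 26.587 g per mole.
26.587/273.172 = 0.0973 → 9.73%.

9.73 mass %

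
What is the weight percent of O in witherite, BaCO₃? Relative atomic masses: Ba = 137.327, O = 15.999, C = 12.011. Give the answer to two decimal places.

24.32 weight percent

Formula mass = 1*137.327 + 1*12.011 + 3*15.999 = 197.335 g/mol, of which 47.997 g is O.
So O makes up 47.997/197.335 = 0.2432 of the mass, i.e. 24.32%.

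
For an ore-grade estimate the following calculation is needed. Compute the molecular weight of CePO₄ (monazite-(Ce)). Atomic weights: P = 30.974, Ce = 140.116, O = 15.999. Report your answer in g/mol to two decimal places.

235.09 g/mol

The formula mass is the sum 1·140.116 + 1·30.974 + 4·15.999.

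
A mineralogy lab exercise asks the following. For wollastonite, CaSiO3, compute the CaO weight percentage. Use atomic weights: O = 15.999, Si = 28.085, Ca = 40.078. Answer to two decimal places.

Molar mass of CaSiO3 = 1×40.078 + 1×28.085 + 3×15.999 = 116.160 g/mol.
Each formula unit contains 1 Ca, equivalent to 1/1 = 1.0000 mol CaO.
M(CaO) = 1×40.078 + 1×15.999 = 56.077 g/mol.
Mass of CaO per formula unit = 1.0000 × 56.077 = 56.077 g.
CaO wt% = 56.077 / 116.160 × 100 = 48.28%.

48.28 wt%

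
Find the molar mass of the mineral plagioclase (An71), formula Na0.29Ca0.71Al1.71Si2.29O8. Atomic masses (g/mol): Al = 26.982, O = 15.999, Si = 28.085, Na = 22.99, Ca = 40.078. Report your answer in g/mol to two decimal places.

M = 0.29*22.99 + 0.71*40.078 + 1.71*26.982 + 2.29*28.085 + 8*15.999

273.57 g/mol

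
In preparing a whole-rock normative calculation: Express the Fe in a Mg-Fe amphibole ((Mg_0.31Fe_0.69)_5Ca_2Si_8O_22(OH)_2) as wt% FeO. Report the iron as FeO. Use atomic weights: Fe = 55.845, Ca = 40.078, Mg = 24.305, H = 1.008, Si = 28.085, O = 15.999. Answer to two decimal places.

26.91 wt%

Molar mass of (Mg_0.31Fe_0.69)_5Ca_2Si_8O_22(OH)_2 = 1.55×24.305 + 3.45×55.845 + 2×40.078 + 8×28.085 + 24×15.999 + 2×1.008 = 921.166 g/mol.
Each formula unit contains 3.45 Fe, equivalent to 3.45/1 = 3.4500 mol FeO.
M(FeO) = 1×55.845 + 1×15.999 = 71.844 g/mol.
Mass of FeO per formula unit = 3.4500 × 71.844 = 247.862 g.
FeO wt% = 247.862 / 921.166 × 100 = 26.91%.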